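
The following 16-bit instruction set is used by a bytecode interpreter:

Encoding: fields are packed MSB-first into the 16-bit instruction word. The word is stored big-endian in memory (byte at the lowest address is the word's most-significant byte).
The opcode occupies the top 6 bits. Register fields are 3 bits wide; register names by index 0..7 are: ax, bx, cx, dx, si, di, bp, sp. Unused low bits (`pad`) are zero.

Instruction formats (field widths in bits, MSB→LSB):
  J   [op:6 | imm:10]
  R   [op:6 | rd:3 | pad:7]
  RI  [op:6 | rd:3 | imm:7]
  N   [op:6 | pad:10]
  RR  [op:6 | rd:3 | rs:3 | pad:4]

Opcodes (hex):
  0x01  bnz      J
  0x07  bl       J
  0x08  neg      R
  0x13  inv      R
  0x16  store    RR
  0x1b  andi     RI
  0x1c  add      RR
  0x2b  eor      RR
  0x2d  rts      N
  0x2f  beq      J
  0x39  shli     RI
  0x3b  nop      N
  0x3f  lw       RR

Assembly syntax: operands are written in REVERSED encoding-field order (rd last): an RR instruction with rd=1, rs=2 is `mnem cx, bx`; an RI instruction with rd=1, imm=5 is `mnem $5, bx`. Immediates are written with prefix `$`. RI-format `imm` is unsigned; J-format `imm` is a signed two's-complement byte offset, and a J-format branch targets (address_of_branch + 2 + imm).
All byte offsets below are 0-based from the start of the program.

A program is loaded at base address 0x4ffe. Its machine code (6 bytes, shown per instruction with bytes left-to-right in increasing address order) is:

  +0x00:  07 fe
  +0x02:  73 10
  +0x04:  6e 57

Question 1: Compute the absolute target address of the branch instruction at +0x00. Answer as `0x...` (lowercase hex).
0x4ffe

@+00  big-endian(07 fe) = 0x07fe
  top 6b → 0x1 → bnz [J]
  [9:0] imm=1022 (s10→-2) = $-2
  target = base 0x4ffe + off 0x00 + 2 + imm -2 = 0x4ffe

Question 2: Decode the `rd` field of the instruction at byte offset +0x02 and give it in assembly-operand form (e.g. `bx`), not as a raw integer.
@+02  big-endian(73 10) = 0x7310
  opcode bits[15:10]=0x1c: add/RR
  rd: (w>>7)&0x7=0x6 → bp
  rs: (w>>4)&0x7=0x1 → bx

bp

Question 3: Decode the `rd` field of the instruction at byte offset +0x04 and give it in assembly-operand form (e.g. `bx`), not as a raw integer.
+0x04: 6e 57 ⇒ word 0x6e57 (big)
  opcode bits[15:10]=0x1b: andi/RI
  rd@[9:7]=0x4 ⇒ si
  imm@[6:0]=0x57 ⇒ $87

si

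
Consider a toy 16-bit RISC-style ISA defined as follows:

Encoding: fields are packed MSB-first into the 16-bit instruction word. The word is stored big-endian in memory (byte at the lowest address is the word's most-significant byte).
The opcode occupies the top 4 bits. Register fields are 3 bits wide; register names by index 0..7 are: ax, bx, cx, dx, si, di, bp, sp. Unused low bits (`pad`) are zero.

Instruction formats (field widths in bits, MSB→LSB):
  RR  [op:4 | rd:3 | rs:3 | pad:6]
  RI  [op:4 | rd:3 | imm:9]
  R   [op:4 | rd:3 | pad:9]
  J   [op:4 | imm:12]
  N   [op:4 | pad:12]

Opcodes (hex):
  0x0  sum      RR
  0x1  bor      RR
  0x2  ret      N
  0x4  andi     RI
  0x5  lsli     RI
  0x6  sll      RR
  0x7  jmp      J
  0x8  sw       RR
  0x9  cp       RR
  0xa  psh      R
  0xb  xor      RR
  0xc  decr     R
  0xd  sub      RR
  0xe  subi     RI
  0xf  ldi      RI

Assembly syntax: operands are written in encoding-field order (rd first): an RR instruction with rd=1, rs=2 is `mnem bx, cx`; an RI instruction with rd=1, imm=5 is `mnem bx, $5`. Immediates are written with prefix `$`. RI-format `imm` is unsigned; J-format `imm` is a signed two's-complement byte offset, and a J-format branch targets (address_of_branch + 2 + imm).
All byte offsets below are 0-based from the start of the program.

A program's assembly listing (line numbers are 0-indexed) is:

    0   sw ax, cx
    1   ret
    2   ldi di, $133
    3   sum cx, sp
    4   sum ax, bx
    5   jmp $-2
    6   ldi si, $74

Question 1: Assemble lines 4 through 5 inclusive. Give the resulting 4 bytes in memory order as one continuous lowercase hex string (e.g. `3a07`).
4. sum fields op=0x0:4|rd=0:3|rs=1:3|pad=0:6 → word 0040h → 00 40
5. jmp fields op=0x7:4|imm=-2:12 → word 7ffeh → 7f fe

00407ffe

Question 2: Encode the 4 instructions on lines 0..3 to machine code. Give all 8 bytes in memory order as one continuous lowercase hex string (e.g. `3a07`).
80802000fa8505c0

L0: sw op=0x8:4|rd=0:3|rs=2:3|pad=0:6 ⇒ 0x8080 ⇒ big 80 80
L1: ret op=0x2:4|pad=0:12 ⇒ 0x2000 ⇒ big 20 00
L2: ldi op=0xf:4|rd=5:3|imm=133:9 ⇒ 0xfa85 ⇒ big fa 85
L3: sum op=0x0:4|rd=2:3|rs=7:3|pad=0:6 ⇒ 0x05c0 ⇒ big 05 c0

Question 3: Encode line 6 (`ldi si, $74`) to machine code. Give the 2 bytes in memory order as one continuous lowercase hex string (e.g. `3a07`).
6. ldi fields op=0xf:4|rd=4:3|imm=74:9 → word f84ah → f8 4a

f84a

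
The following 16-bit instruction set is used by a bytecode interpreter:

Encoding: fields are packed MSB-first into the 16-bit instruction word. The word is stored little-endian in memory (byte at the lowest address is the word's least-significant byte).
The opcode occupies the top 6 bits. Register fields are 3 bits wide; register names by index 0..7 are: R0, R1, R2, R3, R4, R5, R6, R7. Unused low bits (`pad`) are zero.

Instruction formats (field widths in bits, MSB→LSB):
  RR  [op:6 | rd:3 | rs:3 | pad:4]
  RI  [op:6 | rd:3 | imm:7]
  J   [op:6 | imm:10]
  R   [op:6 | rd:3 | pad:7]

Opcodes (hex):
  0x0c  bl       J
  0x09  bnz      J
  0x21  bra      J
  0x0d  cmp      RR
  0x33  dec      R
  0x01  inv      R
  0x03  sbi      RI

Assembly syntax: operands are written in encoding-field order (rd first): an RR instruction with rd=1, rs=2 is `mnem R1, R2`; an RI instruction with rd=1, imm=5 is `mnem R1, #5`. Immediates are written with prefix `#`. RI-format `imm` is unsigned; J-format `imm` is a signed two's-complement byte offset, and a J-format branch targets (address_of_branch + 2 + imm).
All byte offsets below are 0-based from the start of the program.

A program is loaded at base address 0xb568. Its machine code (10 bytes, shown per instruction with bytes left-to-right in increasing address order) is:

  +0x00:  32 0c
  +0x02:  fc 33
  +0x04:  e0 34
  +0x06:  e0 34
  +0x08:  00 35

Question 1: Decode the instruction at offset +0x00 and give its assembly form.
@+00  little-endian(32 0c) = 0x0c32
  opcode bits[15:10]=0x3: sbi/RI
  [9:7] rd=0 = R0
  [6:0] imm=50 = #50

sbi R0, #50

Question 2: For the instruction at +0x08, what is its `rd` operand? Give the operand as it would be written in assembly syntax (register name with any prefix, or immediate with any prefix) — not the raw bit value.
R2

off 0x08: read 00 35 as little → 0x3500
  top 6b → 0xd → cmp [RR]
  [9:7] rd=2 = R2
  [6:4] rs=0 = R0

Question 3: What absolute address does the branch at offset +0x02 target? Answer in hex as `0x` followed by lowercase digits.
[02] fc 33 → 0x33fc
  top 6b → 0xc → bl [J]
  imm@[9:0]=0x3fc (s10→-4) ⇒ #-4
  target = base 0xb568 + off 0x02 + 2 + imm -4 = 0xb568

0xb568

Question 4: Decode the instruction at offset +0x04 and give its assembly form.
+0x04: e0 34 ⇒ word 0x34e0 (little)
  opcode bits[15:10]=0xd: cmp/RR
  rd: (w>>7)&0x7=0x1 → R1
  rs: (w>>4)&0x7=0x6 → R6

cmp R1, R6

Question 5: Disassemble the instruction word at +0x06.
@+06  little-endian(e0 34) = 0x34e0
  top 6b → 0xd → cmp [RR]
  [9:7] rd=1 = R1
  [6:4] rs=6 = R6

cmp R1, R6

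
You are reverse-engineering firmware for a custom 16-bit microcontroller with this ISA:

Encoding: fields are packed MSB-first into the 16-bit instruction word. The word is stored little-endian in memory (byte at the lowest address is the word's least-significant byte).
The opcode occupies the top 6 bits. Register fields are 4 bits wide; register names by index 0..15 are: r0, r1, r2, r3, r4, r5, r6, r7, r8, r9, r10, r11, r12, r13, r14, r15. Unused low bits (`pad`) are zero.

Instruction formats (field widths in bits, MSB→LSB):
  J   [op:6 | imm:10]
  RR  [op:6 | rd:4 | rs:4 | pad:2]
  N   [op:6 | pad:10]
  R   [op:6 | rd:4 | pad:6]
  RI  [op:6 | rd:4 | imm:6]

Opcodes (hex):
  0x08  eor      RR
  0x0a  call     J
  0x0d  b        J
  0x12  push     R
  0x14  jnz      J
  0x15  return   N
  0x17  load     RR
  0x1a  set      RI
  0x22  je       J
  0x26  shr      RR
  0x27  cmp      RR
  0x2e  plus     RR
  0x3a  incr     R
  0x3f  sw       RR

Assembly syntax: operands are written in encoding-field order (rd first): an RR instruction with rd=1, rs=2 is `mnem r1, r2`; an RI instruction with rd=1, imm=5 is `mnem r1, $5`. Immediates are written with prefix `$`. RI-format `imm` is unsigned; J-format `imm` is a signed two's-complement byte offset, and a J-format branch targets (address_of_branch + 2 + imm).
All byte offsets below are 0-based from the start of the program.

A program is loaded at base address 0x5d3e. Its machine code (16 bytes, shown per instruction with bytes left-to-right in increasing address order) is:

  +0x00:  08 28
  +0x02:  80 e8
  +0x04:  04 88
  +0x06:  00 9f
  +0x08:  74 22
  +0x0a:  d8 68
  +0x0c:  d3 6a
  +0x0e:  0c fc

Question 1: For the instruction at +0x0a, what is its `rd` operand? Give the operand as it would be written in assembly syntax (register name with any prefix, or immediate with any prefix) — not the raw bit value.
[0a] d8 68 → 0x68d8
  top 6b → 0x1a → set [RI]
  [9:6] rd=3 = r3
  [5:0] imm=24 = $24

r3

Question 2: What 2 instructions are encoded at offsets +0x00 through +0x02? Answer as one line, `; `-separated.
call $8; incr r2

[00] 08 28 → 0x2808
  opcode bits[15:10]=0xa: call/J
  imm@[9:0]=0x8 ⇒ $8
[02] 80 e8 → 0xe880
  opcode bits[15:10]=0x3a: incr/R
  rd@[9:6]=0x2 ⇒ r2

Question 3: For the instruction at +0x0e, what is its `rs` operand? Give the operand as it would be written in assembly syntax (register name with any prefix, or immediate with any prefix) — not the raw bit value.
[0e] 0c fc → 0xfc0c
  op=0xfc0c>>10=0x3f ⇒ sw (RR)
  rd@[9:6]=0x0 ⇒ r0
  rs@[5:2]=0x3 ⇒ r3

r3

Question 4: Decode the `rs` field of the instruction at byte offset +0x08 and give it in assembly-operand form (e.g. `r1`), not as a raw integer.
off 0x08: read 74 22 as little → 0x2274
  top 6b → 0x8 → eor [RR]
  rd: (w>>6)&0xf=0x9 → r9
  rs: (w>>2)&0xf=0xd → r13

r13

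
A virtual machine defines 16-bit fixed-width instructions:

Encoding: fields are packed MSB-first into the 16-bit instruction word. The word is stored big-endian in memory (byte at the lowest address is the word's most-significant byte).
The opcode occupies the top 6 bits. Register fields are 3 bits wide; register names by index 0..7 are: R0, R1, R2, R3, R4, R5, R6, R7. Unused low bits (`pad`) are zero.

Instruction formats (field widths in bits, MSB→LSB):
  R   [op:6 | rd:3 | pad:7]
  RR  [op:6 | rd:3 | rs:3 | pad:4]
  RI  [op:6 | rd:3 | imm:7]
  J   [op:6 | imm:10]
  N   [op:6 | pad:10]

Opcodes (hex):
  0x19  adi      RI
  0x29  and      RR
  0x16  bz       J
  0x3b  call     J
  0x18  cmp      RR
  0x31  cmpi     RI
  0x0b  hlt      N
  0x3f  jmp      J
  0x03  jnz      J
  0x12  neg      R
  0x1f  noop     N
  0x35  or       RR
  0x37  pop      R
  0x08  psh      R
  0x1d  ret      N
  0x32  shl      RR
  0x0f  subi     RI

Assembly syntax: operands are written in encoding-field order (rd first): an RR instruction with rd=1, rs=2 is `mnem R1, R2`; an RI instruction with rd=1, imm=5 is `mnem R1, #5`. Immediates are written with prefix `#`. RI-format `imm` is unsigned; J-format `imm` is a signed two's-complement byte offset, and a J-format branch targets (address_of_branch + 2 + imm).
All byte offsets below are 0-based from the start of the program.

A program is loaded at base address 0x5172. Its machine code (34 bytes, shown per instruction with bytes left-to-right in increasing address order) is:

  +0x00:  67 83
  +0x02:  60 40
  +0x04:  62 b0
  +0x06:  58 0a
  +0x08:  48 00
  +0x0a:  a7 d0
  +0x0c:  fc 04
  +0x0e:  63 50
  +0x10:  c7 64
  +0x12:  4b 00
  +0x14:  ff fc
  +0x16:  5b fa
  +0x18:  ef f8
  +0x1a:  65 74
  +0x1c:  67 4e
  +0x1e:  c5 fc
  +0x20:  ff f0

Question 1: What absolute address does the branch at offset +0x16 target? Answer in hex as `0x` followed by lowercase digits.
@+16  big-endian(5b fa) = 0x5bfa
  top 6b → 0x16 → bz [J]
  imm@[9:0]=0x3fa (s10→-6) ⇒ #-6
  target = base 0x5172 + off 0x16 + 2 + imm -6 = 0x5184

0x5184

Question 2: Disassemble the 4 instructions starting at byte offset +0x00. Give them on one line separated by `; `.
off 0x00: read 67 83 as big → 0x6783
  op=0x6783>>10=0x19 ⇒ adi (RI)
  rd@[9:7]=0x7 ⇒ R7
  imm@[6:0]=0x3 ⇒ #3
off 0x02: read 60 40 as big → 0x6040
  op=0x6040>>10=0x18 ⇒ cmp (RR)
  rd@[9:7]=0x0 ⇒ R0
  rs@[6:4]=0x4 ⇒ R4
off 0x04: read 62 b0 as big → 0x62b0
  op=0x62b0>>10=0x18 ⇒ cmp (RR)
  rd@[9:7]=0x5 ⇒ R5
  rs@[6:4]=0x3 ⇒ R3
off 0x06: read 58 0a as big → 0x580a
  op=0x580a>>10=0x16 ⇒ bz (J)
  imm@[9:0]=0xa ⇒ #10

adi R7, #3; cmp R0, R4; cmp R5, R3; bz #10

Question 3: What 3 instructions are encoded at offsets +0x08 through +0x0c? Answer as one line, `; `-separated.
+0x08: 48 00 ⇒ word 0x4800 (big)
  opcode bits[15:10]=0x12: neg/R
  rd@[9:7]=0x0 ⇒ R0
+0x0a: a7 d0 ⇒ word 0xa7d0 (big)
  opcode bits[15:10]=0x29: and/RR
  rd@[9:7]=0x7 ⇒ R7
  rs@[6:4]=0x5 ⇒ R5
+0x0c: fc 04 ⇒ word 0xfc04 (big)
  opcode bits[15:10]=0x3f: jmp/J
  imm@[9:0]=0x4 ⇒ #4

neg R0; and R7, R5; jmp #4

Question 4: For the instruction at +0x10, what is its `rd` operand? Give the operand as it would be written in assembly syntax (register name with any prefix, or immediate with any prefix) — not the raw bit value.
R6

[10] c7 64 → 0xc764
  opcode bits[15:10]=0x31: cmpi/RI
  [9:7] rd=6 = R6
  [6:0] imm=100 = #100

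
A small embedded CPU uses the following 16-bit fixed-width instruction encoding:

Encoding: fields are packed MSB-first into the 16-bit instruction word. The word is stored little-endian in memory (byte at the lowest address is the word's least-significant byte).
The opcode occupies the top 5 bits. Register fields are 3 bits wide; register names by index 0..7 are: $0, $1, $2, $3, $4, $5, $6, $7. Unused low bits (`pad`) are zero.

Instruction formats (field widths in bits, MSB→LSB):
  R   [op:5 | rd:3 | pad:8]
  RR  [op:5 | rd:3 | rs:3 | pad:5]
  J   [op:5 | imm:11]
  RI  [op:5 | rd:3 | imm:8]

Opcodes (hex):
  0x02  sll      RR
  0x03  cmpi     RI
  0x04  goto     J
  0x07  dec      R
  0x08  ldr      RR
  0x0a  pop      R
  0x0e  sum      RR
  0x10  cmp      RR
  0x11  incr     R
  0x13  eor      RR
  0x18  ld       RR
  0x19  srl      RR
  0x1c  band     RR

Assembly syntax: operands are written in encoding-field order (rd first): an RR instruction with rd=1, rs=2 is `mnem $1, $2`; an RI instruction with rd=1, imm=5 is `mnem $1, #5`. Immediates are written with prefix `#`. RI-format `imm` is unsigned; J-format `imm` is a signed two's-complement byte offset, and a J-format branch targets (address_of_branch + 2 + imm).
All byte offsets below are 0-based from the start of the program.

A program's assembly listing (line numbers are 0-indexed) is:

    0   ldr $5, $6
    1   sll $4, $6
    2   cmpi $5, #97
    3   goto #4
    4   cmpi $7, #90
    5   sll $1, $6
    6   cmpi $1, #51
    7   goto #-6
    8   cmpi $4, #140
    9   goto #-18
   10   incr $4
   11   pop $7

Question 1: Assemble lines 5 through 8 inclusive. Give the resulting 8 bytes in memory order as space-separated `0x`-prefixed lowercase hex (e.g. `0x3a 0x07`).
5. sll fields op=0x2:5|rd=1:3|rs=6:3|pad=0:5 → word 11c0h → c0 11
6. cmpi fields op=0x3:5|rd=1:3|imm=51:8 → word 1933h → 33 19
7. goto fields op=0x4:5|imm=-6:11 → word 27fah → fa 27
8. cmpi fields op=0x3:5|rd=4:3|imm=140:8 → word 1c8ch → 8c 1c

0xc0 0x11 0x33 0x19 0xfa 0x27 0x8c 0x1c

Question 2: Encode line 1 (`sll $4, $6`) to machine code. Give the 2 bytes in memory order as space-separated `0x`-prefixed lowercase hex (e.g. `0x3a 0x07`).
line 1 (sll): pack op=0x2:5|rd=4:3|rs=6:3|pad=0:5 = 0x14c0; little→ c0 14

0xc0 0x14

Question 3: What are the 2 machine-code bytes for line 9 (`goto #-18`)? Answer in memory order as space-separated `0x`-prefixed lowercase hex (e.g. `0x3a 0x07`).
9. goto fields op=0x4:5|imm=-18:11 → word 27eeh → ee 27

0xee 0x27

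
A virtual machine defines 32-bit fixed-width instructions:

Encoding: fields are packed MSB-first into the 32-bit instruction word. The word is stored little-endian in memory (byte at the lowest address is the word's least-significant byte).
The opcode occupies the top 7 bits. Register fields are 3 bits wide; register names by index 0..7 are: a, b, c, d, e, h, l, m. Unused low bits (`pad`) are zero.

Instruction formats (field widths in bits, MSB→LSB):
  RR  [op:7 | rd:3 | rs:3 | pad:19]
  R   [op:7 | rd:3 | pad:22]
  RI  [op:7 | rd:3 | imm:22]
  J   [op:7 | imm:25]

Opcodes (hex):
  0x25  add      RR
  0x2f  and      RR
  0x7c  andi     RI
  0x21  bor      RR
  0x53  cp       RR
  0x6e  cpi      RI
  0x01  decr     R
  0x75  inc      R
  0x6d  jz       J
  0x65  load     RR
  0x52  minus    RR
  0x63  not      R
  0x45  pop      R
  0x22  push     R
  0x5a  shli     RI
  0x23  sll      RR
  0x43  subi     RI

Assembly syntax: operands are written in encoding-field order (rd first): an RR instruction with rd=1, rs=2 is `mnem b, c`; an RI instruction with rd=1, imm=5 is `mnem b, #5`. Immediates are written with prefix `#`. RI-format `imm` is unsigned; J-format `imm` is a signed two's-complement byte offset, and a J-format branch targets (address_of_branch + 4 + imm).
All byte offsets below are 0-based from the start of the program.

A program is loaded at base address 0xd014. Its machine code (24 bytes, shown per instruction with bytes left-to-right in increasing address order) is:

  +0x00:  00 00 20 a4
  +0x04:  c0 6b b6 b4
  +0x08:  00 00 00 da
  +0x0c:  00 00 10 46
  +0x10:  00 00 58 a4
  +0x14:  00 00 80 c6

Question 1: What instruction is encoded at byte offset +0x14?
not c

off 0x14: read 00 00 80 c6 as little → 0xc6800000
  opcode bits[31:25]=0x63: not/R
  rd: (w>>22)&0x7=0x2 → c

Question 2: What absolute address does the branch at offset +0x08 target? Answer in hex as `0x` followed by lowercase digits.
[08] 00 00 00 da → 0xda000000
  opcode bits[31:25]=0x6d: jz/J
  [24:0] imm=0 = #0
  target = base 0xd014 + off 0x08 + 4 + imm 0 = 0xd020

0xd020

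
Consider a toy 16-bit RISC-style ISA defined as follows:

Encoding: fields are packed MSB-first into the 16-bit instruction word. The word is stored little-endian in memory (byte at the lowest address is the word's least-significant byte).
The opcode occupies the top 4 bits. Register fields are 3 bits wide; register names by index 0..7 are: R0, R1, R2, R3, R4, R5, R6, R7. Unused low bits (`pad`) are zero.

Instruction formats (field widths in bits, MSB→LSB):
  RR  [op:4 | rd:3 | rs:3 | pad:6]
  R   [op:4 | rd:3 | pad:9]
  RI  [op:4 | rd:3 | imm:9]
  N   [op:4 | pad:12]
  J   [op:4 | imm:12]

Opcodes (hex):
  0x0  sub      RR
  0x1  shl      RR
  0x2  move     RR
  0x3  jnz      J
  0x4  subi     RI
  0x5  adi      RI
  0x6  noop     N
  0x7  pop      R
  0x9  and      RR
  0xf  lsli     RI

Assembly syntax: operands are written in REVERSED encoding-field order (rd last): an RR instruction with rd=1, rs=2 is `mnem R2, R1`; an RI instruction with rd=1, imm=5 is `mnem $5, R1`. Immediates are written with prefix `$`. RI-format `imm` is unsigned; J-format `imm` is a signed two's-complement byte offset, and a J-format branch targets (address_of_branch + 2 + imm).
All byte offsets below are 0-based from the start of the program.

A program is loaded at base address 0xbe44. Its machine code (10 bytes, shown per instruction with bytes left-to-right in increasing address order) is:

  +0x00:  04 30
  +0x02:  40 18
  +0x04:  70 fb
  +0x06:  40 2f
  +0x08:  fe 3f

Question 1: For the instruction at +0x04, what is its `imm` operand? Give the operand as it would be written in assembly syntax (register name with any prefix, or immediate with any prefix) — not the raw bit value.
off 0x04: read 70 fb as little → 0xfb70
  op=0xfb70>>12=0xf ⇒ lsli (RI)
  rd: (w>>9)&0x7=0x5 → R5
  imm: (w>>0)&0x1ff=0x170 → $368

$368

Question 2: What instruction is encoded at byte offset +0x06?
@+06  little-endian(40 2f) = 0x2f40
  opcode bits[15:12]=0x2: move/RR
  [11:9] rd=7 = R7
  [8:6] rs=5 = R5

move R5, R7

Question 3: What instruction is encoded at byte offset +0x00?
jnz $4

[00] 04 30 → 0x3004
  top 4b → 0x3 → jnz [J]
  imm: (w>>0)&0xfff=0x4 → $4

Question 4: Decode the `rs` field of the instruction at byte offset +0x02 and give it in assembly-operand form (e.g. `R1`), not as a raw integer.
+0x02: 40 18 ⇒ word 0x1840 (little)
  op=0x1840>>12=0x1 ⇒ shl (RR)
  [11:9] rd=4 = R4
  [8:6] rs=1 = R1

R1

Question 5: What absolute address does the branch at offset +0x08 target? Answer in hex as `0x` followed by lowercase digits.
off 0x08: read fe 3f as little → 0x3ffe
  top 4b → 0x3 → jnz [J]
  imm: (w>>0)&0xfff=0xffe (s12→-2) → $-2
  target = base 0xbe44 + off 0x08 + 2 + imm -2 = 0xbe4c

0xbe4c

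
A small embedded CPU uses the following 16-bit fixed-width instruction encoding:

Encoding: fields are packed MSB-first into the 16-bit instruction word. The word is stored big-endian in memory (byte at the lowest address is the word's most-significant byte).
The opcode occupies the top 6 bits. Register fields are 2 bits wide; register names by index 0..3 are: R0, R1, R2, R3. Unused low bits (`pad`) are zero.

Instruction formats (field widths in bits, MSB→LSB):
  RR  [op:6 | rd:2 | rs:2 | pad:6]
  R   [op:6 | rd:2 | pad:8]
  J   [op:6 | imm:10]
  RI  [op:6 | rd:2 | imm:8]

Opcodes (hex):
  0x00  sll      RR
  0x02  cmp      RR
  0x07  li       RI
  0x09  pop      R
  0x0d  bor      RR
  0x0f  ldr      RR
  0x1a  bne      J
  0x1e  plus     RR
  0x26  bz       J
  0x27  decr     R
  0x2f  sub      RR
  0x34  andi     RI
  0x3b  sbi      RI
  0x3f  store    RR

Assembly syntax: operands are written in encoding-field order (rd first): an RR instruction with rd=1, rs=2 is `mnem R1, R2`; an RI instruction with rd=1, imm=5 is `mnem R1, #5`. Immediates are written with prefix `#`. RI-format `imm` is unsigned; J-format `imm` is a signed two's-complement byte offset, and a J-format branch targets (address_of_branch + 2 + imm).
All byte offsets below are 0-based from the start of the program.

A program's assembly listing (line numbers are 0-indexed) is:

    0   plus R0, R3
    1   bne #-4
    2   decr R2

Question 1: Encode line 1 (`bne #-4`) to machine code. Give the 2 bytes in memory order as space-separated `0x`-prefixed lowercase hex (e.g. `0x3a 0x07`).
0x6b 0xfc

L1: bne op=0x1a:6|imm=-4:10 ⇒ 0x6bfc ⇒ big 6b fc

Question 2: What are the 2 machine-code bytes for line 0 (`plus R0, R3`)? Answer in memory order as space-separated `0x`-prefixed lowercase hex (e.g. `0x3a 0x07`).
0x78 0xc0

0. plus fields op=0x1e:6|rd=0:2|rs=3:2|pad=0:6 → word 78c0h → 78 c0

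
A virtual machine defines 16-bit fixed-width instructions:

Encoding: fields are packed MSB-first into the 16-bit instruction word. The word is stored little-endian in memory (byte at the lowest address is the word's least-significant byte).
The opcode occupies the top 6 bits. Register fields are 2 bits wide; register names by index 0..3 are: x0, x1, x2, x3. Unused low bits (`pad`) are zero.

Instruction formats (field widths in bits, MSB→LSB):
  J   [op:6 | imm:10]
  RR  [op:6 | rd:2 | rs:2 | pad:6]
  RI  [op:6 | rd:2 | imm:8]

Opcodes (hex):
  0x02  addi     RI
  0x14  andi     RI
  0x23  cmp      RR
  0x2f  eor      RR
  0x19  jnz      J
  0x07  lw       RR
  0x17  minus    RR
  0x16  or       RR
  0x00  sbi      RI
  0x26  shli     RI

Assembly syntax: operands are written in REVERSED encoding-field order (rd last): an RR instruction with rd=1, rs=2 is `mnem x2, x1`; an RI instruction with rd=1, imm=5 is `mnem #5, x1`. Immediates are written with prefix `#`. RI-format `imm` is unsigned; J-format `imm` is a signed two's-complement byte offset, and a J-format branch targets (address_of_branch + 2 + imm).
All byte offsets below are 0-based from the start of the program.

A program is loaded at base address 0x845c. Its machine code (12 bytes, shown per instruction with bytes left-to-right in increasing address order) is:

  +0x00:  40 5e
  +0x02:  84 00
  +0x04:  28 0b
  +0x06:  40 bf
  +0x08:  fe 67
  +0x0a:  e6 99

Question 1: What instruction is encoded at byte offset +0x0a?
[0a] e6 99 → 0x99e6
  op=0x99e6>>10=0x26 ⇒ shli (RI)
  rd@[9:8]=0x1 ⇒ x1
  imm@[7:0]=0xe6 ⇒ #230

shli #230, x1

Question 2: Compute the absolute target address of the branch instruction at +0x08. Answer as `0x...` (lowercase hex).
+0x08: fe 67 ⇒ word 0x67fe (little)
  opcode bits[15:10]=0x19: jnz/J
  [9:0] imm=1022 (s10→-2) = #-2
  target = base 0x845c + off 0x08 + 2 + imm -2 = 0x8464

0x8464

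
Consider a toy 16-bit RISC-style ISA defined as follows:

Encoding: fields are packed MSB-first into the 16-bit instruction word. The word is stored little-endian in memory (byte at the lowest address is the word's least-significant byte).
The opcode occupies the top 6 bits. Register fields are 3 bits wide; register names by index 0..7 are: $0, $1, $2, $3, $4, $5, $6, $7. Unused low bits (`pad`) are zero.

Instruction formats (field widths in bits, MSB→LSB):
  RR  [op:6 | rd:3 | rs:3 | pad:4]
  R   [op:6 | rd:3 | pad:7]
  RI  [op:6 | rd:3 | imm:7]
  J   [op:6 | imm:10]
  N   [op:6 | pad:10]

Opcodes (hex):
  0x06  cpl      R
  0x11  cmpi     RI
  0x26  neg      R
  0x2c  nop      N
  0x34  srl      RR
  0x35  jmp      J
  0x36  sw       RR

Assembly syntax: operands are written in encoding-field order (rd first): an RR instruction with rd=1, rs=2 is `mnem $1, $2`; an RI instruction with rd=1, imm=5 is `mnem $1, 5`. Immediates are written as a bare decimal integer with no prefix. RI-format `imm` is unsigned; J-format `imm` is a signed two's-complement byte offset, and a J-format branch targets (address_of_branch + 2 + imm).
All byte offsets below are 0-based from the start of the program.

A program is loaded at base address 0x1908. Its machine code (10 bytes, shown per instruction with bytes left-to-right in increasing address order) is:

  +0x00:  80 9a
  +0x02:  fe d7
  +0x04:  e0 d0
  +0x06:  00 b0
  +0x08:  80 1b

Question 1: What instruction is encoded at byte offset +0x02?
jmp -2

[02] fe d7 → 0xd7fe
  op=0xd7fe>>10=0x35 ⇒ jmp (J)
  [9:0] imm=1022 (s10→-2) = -2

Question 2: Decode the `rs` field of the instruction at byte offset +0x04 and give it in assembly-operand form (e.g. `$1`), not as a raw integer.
@+04  little-endian(e0 d0) = 0xd0e0
  op=0xd0e0>>10=0x34 ⇒ srl (RR)
  rd@[9:7]=0x1 ⇒ $1
  rs@[6:4]=0x6 ⇒ $6

$6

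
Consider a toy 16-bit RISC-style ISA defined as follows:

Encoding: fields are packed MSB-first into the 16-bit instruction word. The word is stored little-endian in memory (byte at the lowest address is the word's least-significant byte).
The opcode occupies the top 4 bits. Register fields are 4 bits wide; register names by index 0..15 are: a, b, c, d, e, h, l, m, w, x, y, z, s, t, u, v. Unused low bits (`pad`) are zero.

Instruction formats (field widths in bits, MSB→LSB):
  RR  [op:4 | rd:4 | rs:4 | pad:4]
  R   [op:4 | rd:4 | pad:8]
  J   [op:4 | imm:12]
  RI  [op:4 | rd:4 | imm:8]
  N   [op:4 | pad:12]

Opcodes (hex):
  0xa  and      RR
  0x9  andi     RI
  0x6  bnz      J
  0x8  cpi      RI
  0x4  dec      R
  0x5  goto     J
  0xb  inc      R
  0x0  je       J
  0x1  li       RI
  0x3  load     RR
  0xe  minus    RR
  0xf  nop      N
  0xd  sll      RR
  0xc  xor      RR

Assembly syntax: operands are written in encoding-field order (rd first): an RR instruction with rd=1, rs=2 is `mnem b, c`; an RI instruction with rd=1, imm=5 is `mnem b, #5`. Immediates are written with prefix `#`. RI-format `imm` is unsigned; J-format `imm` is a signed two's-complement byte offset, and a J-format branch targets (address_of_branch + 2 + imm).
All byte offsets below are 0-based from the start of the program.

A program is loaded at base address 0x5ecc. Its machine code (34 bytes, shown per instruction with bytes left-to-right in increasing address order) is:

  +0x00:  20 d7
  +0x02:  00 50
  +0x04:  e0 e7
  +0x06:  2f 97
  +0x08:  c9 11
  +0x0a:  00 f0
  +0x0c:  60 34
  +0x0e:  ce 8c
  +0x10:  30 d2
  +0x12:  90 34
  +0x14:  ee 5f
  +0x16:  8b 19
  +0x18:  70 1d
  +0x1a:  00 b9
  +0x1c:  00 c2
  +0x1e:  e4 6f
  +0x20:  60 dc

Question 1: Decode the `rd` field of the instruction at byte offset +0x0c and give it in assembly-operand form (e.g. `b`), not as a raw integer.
e

+0x0c: 60 34 ⇒ word 0x3460 (little)
  op=0x3460>>12=0x3 ⇒ load (RR)
  [11:8] rd=4 = e
  [7:4] rs=6 = l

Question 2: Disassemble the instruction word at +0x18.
+0x18: 70 1d ⇒ word 0x1d70 (little)
  op=0x1d70>>12=0x1 ⇒ li (RI)
  [11:8] rd=13 = t
  [7:0] imm=112 = #112

li t, #112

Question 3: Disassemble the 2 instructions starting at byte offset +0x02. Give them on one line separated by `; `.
@+02  little-endian(00 50) = 0x5000
  opcode bits[15:12]=0x5: goto/J
  imm@[11:0]=0x0 ⇒ #0
@+04  little-endian(e0 e7) = 0xe7e0
  opcode bits[15:12]=0xe: minus/RR
  rd@[11:8]=0x7 ⇒ m
  rs@[7:4]=0xe ⇒ u

goto #0; minus m, u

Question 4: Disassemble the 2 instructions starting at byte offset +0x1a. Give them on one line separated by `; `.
inc x; xor c, a

+0x1a: 00 b9 ⇒ word 0xb900 (little)
  op=0xb900>>12=0xb ⇒ inc (R)
  rd@[11:8]=0x9 ⇒ x
+0x1c: 00 c2 ⇒ word 0xc200 (little)
  op=0xc200>>12=0xc ⇒ xor (RR)
  rd@[11:8]=0x2 ⇒ c
  rs@[7:4]=0x0 ⇒ a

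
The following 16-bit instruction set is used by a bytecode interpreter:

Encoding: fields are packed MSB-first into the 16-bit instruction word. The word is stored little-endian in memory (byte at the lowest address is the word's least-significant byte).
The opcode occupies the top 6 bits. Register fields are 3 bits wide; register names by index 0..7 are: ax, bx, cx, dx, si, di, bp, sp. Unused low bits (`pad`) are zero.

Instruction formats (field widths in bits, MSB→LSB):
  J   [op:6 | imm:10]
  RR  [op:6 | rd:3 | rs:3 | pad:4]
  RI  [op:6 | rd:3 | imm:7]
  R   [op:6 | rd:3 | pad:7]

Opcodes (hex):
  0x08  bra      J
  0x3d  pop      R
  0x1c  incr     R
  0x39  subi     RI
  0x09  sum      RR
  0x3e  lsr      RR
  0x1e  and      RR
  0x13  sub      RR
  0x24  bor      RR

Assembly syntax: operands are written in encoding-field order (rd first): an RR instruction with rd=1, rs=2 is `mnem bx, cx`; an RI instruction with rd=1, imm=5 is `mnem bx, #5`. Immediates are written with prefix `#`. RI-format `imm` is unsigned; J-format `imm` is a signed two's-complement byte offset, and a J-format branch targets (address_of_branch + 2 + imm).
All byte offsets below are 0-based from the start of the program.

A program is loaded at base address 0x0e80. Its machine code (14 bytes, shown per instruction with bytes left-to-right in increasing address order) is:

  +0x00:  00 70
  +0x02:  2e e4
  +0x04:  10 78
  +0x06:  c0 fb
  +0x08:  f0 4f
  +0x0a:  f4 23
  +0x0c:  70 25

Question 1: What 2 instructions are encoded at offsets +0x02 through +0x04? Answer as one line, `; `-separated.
[02] 2e e4 → 0xe42e
  opcode bits[15:10]=0x39: subi/RI
  rd@[9:7]=0x0 ⇒ ax
  imm@[6:0]=0x2e ⇒ #46
[04] 10 78 → 0x7810
  opcode bits[15:10]=0x1e: and/RR
  rd@[9:7]=0x0 ⇒ ax
  rs@[6:4]=0x1 ⇒ bx

subi ax, #46; and ax, bx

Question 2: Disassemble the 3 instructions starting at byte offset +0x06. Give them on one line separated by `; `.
[06] c0 fb → 0xfbc0
  top 6b → 0x3e → lsr [RR]
  [9:7] rd=7 = sp
  [6:4] rs=4 = si
[08] f0 4f → 0x4ff0
  top 6b → 0x13 → sub [RR]
  [9:7] rd=7 = sp
  [6:4] rs=7 = sp
[0a] f4 23 → 0x23f4
  top 6b → 0x8 → bra [J]
  [9:0] imm=1012 (s10→-12) = #-12

lsr sp, si; sub sp, sp; bra #-12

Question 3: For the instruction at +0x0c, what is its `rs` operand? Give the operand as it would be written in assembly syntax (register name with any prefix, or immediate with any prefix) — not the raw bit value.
sp

@+0c  little-endian(70 25) = 0x2570
  opcode bits[15:10]=0x9: sum/RR
  [9:7] rd=2 = cx
  [6:4] rs=7 = sp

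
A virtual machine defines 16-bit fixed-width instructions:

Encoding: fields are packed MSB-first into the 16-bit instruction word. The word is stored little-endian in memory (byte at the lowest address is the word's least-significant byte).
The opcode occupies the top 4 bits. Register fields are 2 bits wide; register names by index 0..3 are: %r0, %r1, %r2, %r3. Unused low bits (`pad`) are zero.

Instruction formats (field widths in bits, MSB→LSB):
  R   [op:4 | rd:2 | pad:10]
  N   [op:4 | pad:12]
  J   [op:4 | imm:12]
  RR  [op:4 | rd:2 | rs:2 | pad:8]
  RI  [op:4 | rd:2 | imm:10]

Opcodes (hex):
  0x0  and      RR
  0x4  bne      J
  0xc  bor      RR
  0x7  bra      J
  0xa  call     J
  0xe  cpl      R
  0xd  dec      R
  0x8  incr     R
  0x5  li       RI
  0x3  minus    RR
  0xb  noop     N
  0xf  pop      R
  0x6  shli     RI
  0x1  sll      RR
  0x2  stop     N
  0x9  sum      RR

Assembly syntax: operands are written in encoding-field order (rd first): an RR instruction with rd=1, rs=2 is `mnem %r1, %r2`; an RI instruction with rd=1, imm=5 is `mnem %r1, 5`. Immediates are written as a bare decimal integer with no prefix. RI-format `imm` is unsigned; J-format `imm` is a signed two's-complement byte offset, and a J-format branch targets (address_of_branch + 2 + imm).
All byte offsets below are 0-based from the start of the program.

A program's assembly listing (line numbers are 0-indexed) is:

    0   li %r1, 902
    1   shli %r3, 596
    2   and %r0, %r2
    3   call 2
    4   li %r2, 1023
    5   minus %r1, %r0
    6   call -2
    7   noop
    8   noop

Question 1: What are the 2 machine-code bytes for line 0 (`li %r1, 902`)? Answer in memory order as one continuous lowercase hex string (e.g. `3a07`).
0. li fields op=0x5:4|rd=1:2|imm=902:10 → word 5786h → 86 57

8657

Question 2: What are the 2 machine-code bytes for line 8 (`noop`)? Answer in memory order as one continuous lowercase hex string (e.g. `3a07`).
L8: noop op=0xb:4|pad=0:12 ⇒ 0xb000 ⇒ little 00 b0

00b0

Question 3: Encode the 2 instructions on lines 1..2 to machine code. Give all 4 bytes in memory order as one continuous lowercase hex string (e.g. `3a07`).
line 1 (shli): pack op=0x6:4|rd=3:2|imm=596:10 = 0x6e54; little→ 54 6e
line 2 (and): pack op=0x0:4|rd=0:2|rs=2:2|pad=0:8 = 0x0200; little→ 00 02

546e0002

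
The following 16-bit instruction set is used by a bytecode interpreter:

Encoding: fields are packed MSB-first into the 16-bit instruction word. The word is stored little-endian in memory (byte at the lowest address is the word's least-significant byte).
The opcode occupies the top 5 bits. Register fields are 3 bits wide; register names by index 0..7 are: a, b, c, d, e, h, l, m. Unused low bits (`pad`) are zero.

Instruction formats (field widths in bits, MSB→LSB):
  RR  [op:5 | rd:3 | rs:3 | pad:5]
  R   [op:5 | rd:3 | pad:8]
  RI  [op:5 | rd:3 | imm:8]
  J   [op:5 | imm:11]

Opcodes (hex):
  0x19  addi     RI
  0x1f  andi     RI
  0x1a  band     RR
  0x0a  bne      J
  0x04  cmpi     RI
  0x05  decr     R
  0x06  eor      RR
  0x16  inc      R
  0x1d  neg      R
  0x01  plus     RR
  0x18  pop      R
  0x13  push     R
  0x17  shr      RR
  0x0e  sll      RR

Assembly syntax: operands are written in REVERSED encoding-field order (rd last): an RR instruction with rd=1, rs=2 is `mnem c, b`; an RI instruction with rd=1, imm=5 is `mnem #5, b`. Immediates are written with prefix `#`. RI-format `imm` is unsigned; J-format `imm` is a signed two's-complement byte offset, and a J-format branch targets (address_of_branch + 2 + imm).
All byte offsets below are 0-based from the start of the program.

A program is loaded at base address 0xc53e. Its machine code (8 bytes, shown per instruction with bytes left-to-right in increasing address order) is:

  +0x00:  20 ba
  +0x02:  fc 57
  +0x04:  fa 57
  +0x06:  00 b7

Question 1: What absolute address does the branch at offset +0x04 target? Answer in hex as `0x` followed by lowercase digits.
@+04  little-endian(fa 57) = 0x57fa
  op=0x57fa>>11=0xa ⇒ bne (J)
  [10:0] imm=2042 (s11→-6) = #-6
  target = base 0xc53e + off 0x04 + 2 + imm -6 = 0xc53e

0xc53e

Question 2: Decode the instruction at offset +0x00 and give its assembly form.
[00] 20 ba → 0xba20
  top 5b → 0x17 → shr [RR]
  [10:8] rd=2 = c
  [7:5] rs=1 = b

shr b, c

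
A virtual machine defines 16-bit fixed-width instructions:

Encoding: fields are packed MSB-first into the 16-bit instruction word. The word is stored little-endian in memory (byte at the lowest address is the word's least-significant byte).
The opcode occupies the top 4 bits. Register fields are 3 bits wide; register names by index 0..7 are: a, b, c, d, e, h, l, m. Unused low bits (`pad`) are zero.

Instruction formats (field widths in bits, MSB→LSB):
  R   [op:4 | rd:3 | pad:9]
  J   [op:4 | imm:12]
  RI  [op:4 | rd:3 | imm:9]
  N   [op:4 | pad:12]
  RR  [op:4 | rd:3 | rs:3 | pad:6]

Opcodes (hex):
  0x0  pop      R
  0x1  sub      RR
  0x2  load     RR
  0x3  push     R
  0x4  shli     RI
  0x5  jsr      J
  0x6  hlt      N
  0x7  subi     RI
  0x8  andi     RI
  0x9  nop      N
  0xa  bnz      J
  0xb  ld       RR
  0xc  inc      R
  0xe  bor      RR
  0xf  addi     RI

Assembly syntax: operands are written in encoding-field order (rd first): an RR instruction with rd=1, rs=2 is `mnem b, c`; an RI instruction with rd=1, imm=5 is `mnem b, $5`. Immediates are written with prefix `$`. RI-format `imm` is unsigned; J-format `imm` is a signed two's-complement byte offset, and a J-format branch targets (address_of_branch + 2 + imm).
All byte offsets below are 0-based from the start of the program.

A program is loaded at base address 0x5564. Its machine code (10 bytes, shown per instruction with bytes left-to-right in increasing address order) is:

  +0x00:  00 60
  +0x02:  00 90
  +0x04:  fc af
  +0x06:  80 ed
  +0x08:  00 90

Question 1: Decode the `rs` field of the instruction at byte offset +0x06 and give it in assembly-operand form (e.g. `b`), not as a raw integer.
l

[06] 80 ed → 0xed80
  op=0xed80>>12=0xe ⇒ bor (RR)
  [11:9] rd=6 = l
  [8:6] rs=6 = l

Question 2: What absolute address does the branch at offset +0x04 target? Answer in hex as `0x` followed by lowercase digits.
0x5566

+0x04: fc af ⇒ word 0xaffc (little)
  opcode bits[15:12]=0xa: bnz/J
  [11:0] imm=4092 (s12→-4) = $-4
  target = base 0x5564 + off 0x04 + 2 + imm -4 = 0x5566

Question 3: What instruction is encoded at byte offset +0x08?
nop

@+08  little-endian(00 90) = 0x9000
  top 4b → 0x9 → nop [N]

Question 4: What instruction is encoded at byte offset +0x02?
+0x02: 00 90 ⇒ word 0x9000 (little)
  op=0x9000>>12=0x9 ⇒ nop (N)

nop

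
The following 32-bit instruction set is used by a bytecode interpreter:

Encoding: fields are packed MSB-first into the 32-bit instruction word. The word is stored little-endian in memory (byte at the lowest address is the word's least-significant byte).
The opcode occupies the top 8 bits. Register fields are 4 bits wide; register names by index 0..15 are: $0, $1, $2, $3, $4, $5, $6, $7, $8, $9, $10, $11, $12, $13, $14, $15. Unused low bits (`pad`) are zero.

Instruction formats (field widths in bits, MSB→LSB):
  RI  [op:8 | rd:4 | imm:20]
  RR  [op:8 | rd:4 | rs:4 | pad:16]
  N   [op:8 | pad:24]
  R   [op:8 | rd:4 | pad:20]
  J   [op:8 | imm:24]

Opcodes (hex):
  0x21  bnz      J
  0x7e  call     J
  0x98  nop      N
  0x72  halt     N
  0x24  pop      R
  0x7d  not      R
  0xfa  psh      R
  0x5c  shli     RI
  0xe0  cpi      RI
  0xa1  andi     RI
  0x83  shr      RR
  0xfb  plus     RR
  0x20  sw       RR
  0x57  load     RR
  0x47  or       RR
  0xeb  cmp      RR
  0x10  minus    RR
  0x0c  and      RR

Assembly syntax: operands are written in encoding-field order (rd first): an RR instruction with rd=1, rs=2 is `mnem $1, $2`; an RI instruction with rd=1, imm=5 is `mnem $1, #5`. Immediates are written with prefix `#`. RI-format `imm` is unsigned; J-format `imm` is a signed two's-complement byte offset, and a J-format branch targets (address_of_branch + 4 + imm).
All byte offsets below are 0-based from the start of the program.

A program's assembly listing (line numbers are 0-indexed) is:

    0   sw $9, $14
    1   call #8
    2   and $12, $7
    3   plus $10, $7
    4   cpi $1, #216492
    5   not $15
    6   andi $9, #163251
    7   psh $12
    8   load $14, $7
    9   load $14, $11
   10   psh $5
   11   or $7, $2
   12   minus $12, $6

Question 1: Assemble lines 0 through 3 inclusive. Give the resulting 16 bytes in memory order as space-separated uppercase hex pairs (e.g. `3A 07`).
L0: sw op=0x20:8|rd=9:4|rs=14:4|pad=0:16 ⇒ 0x209e0000 ⇒ little 00 00 9e 20
L1: call op=0x7e:8|imm=8:24 ⇒ 0x7e000008 ⇒ little 08 00 00 7e
L2: and op=0xc:8|rd=12:4|rs=7:4|pad=0:16 ⇒ 0x0cc70000 ⇒ little 00 00 c7 0c
L3: plus op=0xfb:8|rd=10:4|rs=7:4|pad=0:16 ⇒ 0xfba70000 ⇒ little 00 00 a7 fb

00 00 9E 20 08 00 00 7E 00 00 C7 0C 00 00 A7 FB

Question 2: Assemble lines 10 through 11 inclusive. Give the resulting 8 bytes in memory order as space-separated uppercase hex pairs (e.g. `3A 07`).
10. psh fields op=0xfa:8|rd=5:4|pad=0:20 → word fa500000h → 00 00 50 fa
11. or fields op=0x47:8|rd=7:4|rs=2:4|pad=0:16 → word 47720000h → 00 00 72 47

00 00 50 FA 00 00 72 47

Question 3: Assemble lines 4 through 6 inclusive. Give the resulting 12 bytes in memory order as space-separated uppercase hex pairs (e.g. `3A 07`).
AC 4D 13 E0 00 00 F0 7D B3 7D 92 A1

4. cpi fields op=0xe0:8|rd=1:4|imm=216492:20 → word e0134dach → ac 4d 13 e0
5. not fields op=0x7d:8|rd=15:4|pad=0:20 → word 7df00000h → 00 00 f0 7d
6. andi fields op=0xa1:8|rd=9:4|imm=163251:20 → word a1927db3h → b3 7d 92 a1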